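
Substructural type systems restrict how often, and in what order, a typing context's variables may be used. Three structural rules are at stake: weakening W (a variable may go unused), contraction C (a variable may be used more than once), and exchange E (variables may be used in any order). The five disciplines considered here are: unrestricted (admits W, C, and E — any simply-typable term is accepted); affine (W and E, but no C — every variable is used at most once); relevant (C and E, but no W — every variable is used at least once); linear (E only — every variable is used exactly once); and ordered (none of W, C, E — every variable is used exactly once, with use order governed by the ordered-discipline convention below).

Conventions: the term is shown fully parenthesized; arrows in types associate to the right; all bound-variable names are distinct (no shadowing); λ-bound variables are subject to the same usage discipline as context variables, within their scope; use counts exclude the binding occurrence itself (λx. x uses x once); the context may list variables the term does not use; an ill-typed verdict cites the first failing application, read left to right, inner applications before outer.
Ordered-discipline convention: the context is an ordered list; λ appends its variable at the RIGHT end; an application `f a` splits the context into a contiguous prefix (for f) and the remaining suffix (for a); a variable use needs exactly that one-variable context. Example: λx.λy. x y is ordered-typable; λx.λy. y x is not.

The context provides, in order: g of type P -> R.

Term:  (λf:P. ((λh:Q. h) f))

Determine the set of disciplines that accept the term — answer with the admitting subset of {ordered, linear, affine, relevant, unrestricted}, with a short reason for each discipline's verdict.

admitting disciplines: none
variable uses: g ×0; f [bound] ×1; h [bound] ×1
order of uses: h, f
typing: ill-typed: a function awaiting Q gets P
ordered: ✗ — a type mismatch blocks all five
linear: ✗ — the type mismatch rejects it
affine: ✗ — not simply typable
relevant: ✗ — fails simple typing
unrestricted: ✗ — a type mismatch blocks all five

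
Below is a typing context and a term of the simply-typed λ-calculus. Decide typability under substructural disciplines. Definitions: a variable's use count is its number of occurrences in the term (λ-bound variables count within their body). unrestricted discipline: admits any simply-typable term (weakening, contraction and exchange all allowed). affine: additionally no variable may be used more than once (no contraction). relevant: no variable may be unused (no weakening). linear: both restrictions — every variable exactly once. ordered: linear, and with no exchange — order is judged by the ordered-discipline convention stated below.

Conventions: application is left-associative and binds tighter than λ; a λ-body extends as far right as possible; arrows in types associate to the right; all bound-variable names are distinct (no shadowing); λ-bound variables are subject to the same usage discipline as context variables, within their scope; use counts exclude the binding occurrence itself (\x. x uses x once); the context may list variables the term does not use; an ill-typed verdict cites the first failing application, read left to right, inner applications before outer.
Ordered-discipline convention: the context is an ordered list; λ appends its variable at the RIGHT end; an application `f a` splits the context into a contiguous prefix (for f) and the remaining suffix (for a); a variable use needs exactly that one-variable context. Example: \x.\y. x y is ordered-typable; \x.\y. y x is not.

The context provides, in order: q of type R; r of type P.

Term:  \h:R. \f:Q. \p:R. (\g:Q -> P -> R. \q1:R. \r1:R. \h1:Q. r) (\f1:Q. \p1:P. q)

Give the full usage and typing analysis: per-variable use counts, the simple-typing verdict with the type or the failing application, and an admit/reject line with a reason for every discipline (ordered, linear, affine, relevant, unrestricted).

variable uses: q: 1×; r: 1×; h (λ-bound): 0×; f (λ-bound): 0×; p (λ-bound): 0×; g (λ-bound): 0×; q1 (λ-bound): 0×; r1 (λ-bound): 0×; h1 (λ-bound): 0×; f1 (λ-bound): 0×; p1 (λ-bound): 0×
left-to-right use order: r, q
typing: well-typed at R -> Q -> R -> R -> R -> Q -> P
ordered: ✗ — unused: h, f, p, g, q1, r1, h1, f1, p1 — weakening required
linear: ✗ — unused: h, f, p, g, q1, r1, h1, f1, p1 — weakening required
affine: ✓ — q, r, h, f, p, g, q1, r1, h1, f1, p1: no repeats, contraction unneeded
relevant: ✗ — unused: h, f, p, g, q1, r1, h1, f1, p1 — weakening required
unrestricted: ✓ — simply typable at R -> Q -> R -> R -> R -> Q -> P; W, C, E all held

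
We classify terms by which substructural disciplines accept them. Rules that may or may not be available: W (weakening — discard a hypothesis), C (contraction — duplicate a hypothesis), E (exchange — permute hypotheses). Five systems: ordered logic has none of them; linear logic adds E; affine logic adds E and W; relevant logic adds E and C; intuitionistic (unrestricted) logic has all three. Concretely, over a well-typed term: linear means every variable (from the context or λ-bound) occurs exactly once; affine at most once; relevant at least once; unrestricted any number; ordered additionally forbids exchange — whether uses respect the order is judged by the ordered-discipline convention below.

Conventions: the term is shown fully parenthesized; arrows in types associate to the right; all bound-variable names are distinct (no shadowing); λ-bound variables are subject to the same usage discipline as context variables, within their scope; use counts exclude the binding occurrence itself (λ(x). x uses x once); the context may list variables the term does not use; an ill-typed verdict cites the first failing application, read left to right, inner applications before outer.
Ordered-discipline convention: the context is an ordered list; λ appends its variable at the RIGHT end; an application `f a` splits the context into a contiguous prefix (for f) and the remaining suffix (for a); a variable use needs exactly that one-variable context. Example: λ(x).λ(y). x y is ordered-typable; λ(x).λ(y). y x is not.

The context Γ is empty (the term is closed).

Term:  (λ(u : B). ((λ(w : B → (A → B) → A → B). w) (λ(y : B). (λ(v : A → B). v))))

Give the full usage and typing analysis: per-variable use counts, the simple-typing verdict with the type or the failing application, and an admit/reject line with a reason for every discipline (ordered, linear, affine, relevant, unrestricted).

use counts: u [bound]: 0×; w [bound]: 1×; y [bound]: 0×; v [bound]: 1×
uses in reading order: w, v
typing: well-typed at B → B → (A → B) → A → B
ordered: ✗, unused: u, y — weakening required
linear: ✗, unused: u, y — weakening required
affine: ✓, u, w, y, v: no repeats, contraction unneeded
relevant: ✗, unused: u, y — weakening required
unrestricted: ✓, typability at B → B → (A → B) → A → B is all that's needed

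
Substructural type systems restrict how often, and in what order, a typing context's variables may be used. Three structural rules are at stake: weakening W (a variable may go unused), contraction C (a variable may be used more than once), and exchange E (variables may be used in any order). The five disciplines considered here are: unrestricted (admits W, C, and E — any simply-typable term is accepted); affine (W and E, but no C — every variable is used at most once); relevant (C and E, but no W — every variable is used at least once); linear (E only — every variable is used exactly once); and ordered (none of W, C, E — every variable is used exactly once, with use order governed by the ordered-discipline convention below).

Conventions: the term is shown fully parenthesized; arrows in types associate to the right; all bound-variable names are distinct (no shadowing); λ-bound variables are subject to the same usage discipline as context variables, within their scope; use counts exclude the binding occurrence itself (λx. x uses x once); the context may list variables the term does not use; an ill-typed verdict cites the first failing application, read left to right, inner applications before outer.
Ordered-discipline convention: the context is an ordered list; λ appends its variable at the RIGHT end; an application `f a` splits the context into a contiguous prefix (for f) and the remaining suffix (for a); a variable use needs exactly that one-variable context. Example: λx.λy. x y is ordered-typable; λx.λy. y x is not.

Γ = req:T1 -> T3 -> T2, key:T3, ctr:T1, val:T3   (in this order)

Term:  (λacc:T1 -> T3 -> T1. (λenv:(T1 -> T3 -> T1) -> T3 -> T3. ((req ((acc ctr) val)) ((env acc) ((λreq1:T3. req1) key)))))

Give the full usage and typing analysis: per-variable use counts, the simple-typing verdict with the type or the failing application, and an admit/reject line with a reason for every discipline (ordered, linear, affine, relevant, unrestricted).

use counts: req=1, key=1, ctr=1, val=1, acc [bound]=2, env [bound]=1, req1 [bound]=1
uses in reading order: req, acc, ctr, val, env, acc, req1, key
typing: ✓ — (T1 -> T3 -> T1) -> ((T1 -> T3 -> T1) -> T3 -> T3) -> T2
ordered: ✗ — repeated use of acc ×2
linear: ✗ — repeated use of acc ×2
affine: ✗ — repeated use of acc ×2
relevant: ✓ — none of req, key, ctr, val, acc, env, req1 goes unused
unrestricted: ✓ — type-checks ((T1 -> T3 -> T1) -> ((T1 -> T3 -> T1) -> T3 -> T3) -> T2) and nothing is barred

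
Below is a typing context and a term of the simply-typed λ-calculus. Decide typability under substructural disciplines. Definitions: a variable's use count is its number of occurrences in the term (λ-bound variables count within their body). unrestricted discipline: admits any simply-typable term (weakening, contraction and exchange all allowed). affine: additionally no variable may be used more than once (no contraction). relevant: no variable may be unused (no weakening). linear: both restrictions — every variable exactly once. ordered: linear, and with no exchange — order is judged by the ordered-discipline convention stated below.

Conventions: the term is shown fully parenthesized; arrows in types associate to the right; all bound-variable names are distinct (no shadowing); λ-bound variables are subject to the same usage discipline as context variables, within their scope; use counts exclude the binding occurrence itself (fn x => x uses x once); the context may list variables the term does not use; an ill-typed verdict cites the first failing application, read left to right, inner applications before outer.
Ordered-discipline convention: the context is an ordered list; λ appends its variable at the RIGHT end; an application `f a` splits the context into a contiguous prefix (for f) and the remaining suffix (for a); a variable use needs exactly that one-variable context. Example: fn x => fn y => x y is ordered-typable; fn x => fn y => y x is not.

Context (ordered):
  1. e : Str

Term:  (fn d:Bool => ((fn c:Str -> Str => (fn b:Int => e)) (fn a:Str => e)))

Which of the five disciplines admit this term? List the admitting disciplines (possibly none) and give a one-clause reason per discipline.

admitted by: unrestricted
counts: e: 2×; d (bound): 0×; c (bound): 0×; b (bound): 0×; a (bound): 0×
uses in reading order: e, e
typing: the term checks, with type Bool -> Int -> Str
ordered: ✗, repeated use of e ×2; unused: d, c, b, a — weakening required
linear: ✗, repeated use of e ×2; unused: d, c, b, a — weakening required
affine: ✗, repeated use of e ×2
relevant: ✗, unused: d, c, b, a — weakening required
unrestricted: ✓, simply typable at Bool -> Int -> Str; W, C, E all held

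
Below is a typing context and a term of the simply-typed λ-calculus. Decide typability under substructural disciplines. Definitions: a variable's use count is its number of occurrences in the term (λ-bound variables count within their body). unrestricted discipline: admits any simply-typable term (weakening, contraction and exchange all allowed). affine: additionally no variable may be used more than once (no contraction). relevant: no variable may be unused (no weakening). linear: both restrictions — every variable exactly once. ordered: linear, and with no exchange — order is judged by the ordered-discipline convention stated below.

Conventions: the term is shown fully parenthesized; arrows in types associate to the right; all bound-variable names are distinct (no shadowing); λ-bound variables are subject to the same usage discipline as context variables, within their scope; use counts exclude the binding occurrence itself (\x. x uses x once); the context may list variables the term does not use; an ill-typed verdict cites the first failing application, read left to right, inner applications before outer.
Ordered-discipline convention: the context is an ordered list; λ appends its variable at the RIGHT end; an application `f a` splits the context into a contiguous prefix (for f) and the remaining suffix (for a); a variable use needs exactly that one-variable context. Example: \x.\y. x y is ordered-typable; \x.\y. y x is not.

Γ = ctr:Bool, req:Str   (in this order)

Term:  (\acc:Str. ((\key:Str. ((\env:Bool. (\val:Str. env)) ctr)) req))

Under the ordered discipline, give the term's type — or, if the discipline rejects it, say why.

not well-typed under ordered — acc, key, val left unused
variable uses: ctr: 1×; req: 1×; acc (λ-bound): 0×; key (λ-bound): 0×; env (λ-bound): 1×; val (λ-bound): 0×
left-to-right use order: env, ctr, req
typing: ✓ — Str → Str → Bool
all disciplines: ordered ✗ · linear ✗ · affine ✓ · relevant ✗ · unrestricted ✓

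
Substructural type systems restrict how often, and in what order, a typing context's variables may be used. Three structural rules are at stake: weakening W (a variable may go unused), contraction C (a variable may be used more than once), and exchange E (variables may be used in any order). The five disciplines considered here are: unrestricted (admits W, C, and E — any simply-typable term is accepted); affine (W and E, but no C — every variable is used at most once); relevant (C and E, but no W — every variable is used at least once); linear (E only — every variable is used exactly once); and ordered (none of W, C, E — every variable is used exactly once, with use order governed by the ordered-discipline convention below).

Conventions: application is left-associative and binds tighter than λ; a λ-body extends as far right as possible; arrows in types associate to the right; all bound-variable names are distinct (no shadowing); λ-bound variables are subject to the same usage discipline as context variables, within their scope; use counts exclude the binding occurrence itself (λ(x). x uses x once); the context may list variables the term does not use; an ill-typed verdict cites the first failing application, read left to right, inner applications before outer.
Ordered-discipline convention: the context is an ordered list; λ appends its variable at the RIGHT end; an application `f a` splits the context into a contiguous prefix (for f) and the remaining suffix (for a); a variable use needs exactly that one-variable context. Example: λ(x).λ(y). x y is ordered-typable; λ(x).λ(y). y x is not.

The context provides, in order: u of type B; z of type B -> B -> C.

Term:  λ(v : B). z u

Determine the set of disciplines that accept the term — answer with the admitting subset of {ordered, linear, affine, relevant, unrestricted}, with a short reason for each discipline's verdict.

admitted in: affine, unrestricted
variable uses: u: 1×, z: 1×, v (λ-bound): 0×
uses in reading order: z, u
typing: the term checks, with type B -> B -> C
ordered ✗ (v never used (weakening))
linear ✗ (v never used (weakening))
affine ✓ (none of u, z, v used more than once)
relevant ✗ (v never used (weakening))
unrestricted ✓ (type-checks (B -> B -> C) and nothing is barred)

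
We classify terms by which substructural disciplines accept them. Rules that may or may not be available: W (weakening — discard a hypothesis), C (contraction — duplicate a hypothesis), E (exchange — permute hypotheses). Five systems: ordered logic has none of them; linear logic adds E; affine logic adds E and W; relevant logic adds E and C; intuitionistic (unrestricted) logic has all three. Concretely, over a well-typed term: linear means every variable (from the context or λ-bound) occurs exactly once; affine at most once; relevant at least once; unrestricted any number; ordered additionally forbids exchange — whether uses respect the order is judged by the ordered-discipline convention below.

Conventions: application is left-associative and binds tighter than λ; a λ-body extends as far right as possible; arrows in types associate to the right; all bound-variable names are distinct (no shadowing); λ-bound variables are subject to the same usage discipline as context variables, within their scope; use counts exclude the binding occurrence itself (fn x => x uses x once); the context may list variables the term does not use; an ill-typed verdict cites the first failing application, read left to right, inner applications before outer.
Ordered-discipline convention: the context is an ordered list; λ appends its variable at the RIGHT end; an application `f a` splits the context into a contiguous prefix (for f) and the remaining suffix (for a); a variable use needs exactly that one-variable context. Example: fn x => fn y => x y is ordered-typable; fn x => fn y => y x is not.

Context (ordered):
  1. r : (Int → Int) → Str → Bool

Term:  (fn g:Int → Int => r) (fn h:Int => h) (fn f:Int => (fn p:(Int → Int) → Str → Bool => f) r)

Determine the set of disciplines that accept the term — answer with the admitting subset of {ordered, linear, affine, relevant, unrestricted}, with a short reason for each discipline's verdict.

accepted by: unrestricted
variable uses: r=2, g (bound)=0, h (bound)=1, f (bound)=1, p (bound)=0
uses in reading order: r, h, f, r
typing: ✓ — Str → Bool
ordered: ✗ — uses contraction: r ×2; g, p left unused
linear: ✗ — uses contraction: r ×2; g, p left unused
affine: ✗ — uses contraction: r ×2
relevant: ✗ — g, p left unused
unrestricted: ✓ — well-typed at Str → Bool; no restrictions here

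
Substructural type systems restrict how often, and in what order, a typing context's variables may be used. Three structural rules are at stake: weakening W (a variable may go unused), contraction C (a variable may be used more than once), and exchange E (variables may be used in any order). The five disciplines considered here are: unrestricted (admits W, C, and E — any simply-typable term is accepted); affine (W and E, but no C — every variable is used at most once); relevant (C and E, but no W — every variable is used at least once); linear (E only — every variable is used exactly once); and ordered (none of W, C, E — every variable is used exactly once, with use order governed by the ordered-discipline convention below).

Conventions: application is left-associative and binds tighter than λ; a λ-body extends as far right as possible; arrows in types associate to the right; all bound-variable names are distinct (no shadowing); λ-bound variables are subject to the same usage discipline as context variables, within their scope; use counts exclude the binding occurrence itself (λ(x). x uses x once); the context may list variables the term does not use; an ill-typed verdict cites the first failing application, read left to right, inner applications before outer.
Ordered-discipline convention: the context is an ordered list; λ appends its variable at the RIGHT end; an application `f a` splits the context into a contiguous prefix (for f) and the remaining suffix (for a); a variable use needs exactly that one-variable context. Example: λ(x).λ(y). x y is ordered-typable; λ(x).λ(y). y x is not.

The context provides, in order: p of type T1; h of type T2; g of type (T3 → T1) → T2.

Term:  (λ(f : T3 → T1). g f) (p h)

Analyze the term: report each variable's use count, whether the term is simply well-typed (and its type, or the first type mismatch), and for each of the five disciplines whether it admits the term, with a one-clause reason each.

counts: p ×1; h ×1; g ×1; f [bound] ×1
use order (left to right): g, f, p, h
typing: ill-typed: non-function type T1 applied to an argument
ordered ✗ (fails simple typing)
linear ✗ (a type mismatch blocks all five)
affine ✗ (the type mismatch rejects it)
relevant ✗ (not simply typable)
unrestricted ✗ (fails simple typing)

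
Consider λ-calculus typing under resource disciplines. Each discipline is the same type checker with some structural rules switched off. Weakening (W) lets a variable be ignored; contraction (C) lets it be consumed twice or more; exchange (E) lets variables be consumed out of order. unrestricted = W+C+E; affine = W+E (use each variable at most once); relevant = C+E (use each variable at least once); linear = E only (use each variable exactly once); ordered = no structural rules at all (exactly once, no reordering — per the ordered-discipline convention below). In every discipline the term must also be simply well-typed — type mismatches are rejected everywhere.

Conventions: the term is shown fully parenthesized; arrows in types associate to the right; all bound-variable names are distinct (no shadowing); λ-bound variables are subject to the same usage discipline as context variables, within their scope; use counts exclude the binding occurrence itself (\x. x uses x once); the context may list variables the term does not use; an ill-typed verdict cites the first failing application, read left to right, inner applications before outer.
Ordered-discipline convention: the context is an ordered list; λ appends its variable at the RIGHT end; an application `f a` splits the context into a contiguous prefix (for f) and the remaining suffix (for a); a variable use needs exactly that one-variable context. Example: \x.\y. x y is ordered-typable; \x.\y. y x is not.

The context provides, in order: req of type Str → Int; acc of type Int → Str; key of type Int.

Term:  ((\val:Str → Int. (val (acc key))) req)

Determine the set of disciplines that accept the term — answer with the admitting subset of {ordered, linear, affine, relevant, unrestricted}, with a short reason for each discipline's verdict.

admitted in: linear, affine, relevant, unrestricted
use counts: req: 1×, acc: 1×, key: 1×, val (bound): 1×
left-to-right use order: val, acc, key, req
typing: the term checks, with type Int
ordered: ✗, needs exchange: uses follow val, acc, key, req
linear: ✓, req, acc, key, val: one use apiece
affine: ✓, req, acc, key, val: no repeats, contraction unneeded
relevant: ✓, req, acc, key, val: all used, weakening unneeded
unrestricted: ✓, type-checks (Int) and nothing is barred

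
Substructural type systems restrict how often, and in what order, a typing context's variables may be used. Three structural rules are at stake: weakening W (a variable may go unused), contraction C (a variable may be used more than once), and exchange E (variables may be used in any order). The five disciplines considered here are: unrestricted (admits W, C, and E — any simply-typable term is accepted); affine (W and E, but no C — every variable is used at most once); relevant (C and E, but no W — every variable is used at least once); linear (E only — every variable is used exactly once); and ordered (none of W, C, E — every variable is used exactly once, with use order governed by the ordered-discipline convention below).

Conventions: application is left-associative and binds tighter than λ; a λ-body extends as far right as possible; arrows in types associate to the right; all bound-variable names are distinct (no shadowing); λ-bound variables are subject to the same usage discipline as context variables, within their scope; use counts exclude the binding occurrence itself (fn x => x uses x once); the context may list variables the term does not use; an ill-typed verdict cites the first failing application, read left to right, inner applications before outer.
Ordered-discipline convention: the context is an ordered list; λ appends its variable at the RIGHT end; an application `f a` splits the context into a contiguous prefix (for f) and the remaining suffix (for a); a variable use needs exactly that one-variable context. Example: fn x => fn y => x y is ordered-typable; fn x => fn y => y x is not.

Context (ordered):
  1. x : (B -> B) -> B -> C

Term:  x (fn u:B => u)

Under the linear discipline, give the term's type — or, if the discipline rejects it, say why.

term : B -> C
counts: x: 1, u [bound]: 1
use order (left to right): x, u
typing: well-typed at B -> C
all disciplines: ordered ✓ · linear ✓ · affine ✓ · relevant ✓ · unrestricted ✓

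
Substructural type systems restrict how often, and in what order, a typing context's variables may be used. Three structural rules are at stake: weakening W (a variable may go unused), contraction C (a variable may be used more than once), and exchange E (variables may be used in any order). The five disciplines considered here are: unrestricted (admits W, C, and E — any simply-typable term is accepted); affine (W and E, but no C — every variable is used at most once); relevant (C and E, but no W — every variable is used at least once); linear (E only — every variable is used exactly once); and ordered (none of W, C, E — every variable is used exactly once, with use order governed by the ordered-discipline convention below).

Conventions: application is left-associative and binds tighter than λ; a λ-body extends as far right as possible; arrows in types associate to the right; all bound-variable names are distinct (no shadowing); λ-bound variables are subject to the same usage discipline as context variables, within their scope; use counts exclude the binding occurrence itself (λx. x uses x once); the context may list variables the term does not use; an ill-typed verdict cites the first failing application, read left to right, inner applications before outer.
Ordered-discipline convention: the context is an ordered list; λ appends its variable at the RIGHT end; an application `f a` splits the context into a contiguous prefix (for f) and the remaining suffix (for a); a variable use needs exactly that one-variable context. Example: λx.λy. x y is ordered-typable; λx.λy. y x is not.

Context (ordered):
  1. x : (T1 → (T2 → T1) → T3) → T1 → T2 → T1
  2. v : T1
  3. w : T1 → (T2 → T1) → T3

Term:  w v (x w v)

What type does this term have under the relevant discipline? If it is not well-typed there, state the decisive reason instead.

term : T3
variable uses: x: 1×; v: 2×; w: 2×
uses in reading order: w, v, x, w, v
typing: well-typed — term : T3
across the five disciplines: ordered ✗ · linear ✗ · affine ✗ · relevant ✓ · unrestricted ✓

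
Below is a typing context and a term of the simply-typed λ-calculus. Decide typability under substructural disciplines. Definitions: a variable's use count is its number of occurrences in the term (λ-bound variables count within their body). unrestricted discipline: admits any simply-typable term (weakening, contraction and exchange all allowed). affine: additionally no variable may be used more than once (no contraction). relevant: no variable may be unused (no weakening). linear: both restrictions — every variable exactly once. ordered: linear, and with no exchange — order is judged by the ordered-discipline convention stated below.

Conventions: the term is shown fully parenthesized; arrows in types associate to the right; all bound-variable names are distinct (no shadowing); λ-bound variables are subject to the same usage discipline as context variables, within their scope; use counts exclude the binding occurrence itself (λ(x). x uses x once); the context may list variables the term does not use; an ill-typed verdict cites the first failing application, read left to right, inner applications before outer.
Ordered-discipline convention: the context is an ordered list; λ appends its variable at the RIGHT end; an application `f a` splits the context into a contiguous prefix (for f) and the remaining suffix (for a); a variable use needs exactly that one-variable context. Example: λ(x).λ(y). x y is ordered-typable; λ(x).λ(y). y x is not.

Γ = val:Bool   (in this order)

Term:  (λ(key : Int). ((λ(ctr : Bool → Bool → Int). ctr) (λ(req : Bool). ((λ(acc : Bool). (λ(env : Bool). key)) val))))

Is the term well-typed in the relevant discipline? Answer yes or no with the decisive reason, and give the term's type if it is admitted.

no — req, acc, env never used (weakening)
counts: val: 1×, key [bound]: 1×, ctr [bound]: 1×, req [bound]: 0×, acc [bound]: 0×, env [bound]: 0×
uses in reading order: ctr, key, val
typing: ✓ — Int → Bool → Bool → Int
summary: ordered ✗; linear ✗; affine ✓; relevant ✗; unrestricted ✓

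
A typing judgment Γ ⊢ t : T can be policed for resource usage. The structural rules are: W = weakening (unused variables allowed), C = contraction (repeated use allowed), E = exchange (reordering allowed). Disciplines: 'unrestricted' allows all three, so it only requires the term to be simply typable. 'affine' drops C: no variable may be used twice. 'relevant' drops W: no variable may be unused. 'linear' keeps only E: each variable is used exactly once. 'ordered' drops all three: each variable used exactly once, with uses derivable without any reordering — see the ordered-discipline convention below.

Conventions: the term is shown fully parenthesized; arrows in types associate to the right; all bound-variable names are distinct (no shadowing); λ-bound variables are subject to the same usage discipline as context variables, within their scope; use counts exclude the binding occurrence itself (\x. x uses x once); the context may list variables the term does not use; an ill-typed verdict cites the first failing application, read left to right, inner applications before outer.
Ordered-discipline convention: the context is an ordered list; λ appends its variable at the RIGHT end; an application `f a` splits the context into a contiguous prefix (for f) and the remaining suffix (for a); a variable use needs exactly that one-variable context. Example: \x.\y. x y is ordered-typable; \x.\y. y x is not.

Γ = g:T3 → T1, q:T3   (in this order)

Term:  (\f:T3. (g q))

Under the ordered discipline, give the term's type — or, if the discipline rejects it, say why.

not well-typed under ordered — f left unused
variable uses: g ×1, q ×1, f [bound] ×0
use order (left to right): g, q
typing: well-typed at T3 → T1
all disciplines: ordered ✗, linear ✗, affine ✓, relevant ✗, unrestricted ✓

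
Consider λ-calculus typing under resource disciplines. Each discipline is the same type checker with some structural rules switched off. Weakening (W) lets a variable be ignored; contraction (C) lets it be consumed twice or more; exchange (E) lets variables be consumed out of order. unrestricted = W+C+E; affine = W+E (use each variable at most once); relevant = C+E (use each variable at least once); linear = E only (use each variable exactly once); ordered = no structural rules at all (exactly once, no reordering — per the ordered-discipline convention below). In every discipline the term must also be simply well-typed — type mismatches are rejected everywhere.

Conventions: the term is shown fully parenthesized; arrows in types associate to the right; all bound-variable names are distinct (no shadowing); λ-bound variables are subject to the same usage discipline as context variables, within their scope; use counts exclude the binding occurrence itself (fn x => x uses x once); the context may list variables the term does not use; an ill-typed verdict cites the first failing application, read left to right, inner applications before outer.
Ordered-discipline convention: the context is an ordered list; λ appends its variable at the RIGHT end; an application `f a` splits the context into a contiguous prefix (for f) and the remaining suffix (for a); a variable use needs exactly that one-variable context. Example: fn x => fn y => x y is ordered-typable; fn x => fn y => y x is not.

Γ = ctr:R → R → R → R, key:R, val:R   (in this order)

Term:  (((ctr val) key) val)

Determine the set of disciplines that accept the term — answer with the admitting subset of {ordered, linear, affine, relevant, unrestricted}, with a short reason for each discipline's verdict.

admitting disciplines: relevant, unrestricted
usage: ctr: 1×, key: 1×, val: 2×
order of uses: ctr, val, key, val
typing: well-typed at R
ordered ✗ (val ×2 used more than once (contraction))
linear ✗ (val ×2 used more than once (contraction))
affine ✗ (val ×2 used more than once (contraction))
relevant ✓ (every one of ctr, key, val appears)
unrestricted ✓ (type-checks (R) and nothing is barred)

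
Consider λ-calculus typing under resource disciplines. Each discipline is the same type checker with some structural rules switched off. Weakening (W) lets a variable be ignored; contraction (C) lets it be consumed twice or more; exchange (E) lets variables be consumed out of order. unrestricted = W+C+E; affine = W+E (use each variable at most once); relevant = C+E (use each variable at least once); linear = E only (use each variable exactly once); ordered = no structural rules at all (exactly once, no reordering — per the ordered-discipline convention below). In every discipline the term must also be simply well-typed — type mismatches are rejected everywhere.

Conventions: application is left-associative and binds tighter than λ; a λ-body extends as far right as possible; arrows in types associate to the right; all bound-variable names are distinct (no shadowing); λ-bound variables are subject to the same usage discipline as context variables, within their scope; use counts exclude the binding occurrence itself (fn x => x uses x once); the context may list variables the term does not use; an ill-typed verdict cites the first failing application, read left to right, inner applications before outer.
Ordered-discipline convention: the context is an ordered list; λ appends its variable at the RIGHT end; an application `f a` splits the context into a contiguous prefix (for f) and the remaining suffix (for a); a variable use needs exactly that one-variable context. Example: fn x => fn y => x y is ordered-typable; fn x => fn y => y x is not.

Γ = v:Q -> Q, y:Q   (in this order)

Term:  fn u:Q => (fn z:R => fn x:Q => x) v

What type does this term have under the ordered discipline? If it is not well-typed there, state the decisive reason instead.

not well-typed under ordered — fails simple typing
use counts: v ×1, y ×0, u [bound] ×0, z [bound] ×0, x [bound] ×1
order of uses: x, v
typing: ill-typed: argument of type Q -> Q where R is required
summary: ordered ✗ · linear ✗ · affine ✗ · relevant ✗ · unrestricted ✗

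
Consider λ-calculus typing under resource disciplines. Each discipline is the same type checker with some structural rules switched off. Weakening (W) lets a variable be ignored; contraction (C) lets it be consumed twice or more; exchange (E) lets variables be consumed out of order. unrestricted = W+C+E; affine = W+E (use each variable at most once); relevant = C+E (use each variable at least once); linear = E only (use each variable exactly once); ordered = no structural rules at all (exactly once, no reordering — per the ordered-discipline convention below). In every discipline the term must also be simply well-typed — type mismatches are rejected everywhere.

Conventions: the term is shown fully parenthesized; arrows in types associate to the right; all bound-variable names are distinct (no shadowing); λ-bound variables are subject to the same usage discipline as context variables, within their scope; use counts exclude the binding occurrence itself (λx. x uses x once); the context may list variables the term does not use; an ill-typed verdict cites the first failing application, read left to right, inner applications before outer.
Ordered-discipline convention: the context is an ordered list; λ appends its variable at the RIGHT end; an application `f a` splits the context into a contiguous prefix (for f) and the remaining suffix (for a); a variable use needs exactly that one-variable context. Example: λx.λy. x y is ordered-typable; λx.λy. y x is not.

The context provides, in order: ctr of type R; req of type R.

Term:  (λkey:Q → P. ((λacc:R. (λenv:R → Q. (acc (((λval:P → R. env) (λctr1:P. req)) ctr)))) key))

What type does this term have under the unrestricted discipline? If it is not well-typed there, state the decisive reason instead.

not well-typed under unrestricted — fails simple typing
counts: ctr=1; req=1; key (bound)=1; acc (bound)=1; env (bound)=1; val (bound)=0; ctr1 (bound)=0
uses in reading order: acc, env, req, ctr, key
typing: ill-typed: non-arrow in function slot: R
all disciplines: ordered ✗; linear ✗; affine ✗; relevant ✗; unrestricted ✗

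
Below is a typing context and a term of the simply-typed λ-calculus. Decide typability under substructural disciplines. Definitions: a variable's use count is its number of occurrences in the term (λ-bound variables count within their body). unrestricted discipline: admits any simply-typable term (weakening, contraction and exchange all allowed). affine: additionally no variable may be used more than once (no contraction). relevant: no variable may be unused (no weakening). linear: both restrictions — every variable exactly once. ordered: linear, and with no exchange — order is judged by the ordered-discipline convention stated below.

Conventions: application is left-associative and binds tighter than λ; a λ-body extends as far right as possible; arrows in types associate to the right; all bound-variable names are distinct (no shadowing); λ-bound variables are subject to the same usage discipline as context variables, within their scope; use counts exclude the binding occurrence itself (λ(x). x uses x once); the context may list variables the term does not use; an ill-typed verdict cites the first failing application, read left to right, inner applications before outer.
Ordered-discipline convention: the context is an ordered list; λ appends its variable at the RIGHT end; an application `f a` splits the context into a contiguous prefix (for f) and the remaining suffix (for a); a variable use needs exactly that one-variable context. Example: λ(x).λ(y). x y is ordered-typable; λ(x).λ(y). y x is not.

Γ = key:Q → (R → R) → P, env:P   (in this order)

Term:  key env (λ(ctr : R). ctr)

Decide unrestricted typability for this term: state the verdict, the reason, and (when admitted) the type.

no — not simply typable
usage: key ×1, env ×1, ctr (λ-bound) ×1
order of uses: key, env, ctr
typing: ill-typed: a function awaiting Q gets P
all disciplines: ordered ✗ | linear ✗ | affine ✗ | relevant ✗ | unrestricted ✗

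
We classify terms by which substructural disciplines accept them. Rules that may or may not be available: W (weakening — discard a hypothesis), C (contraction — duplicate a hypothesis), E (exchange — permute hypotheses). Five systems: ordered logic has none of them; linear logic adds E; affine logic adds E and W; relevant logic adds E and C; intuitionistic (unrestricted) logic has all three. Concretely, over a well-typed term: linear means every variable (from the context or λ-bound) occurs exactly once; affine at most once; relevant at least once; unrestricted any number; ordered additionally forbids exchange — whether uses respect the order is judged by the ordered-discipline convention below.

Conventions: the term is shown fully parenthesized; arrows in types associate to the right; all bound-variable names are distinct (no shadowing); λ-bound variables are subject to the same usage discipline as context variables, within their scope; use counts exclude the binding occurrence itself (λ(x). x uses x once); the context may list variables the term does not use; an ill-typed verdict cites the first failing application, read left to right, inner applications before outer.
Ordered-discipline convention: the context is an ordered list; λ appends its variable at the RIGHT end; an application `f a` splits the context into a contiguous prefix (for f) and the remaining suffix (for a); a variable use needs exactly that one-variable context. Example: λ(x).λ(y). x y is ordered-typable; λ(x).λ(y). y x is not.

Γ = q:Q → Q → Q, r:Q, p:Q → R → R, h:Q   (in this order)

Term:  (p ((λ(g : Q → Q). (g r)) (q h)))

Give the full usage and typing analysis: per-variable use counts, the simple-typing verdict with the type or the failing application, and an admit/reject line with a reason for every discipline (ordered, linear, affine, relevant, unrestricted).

counts: q ×1; r ×1; p ×1; h ×1; g (bound) ×1
uses in reading order: p, g, r, q, h
typing: well-typed at R → R
ordered: ✗ — no ordered split (uses run p, g, r, q, h)
linear: ✓ — each of q, r, p, h, g used exactly once
affine: ✓ — no duplicate uses among q, r, p, h, g
relevant: ✓ — every one of q, r, p, h, g appears
unrestricted: ✓ — simply typable at R → R; W, C, E all held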